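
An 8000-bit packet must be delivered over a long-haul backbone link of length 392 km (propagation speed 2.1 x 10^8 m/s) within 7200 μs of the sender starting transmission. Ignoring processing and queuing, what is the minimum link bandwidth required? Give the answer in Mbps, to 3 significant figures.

Propagation delay = 392000 / 210000000 = 1866.67 μs.
Transmission budget = 7200 − 1866.67 = 5333.33 μs.
R ≥ L / t_tx = 8000 bits / 0.00533333 s = 1.50 Mbps.

1.50 Mbps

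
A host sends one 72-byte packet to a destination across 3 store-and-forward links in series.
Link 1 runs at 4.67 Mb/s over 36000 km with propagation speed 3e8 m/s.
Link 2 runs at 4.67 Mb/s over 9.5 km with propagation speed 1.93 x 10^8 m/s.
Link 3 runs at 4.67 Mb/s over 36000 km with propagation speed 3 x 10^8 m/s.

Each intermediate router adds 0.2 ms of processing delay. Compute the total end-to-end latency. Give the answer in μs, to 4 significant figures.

240800 μs

L = 72 × 8 = 576 bits.
Transmission delay per hop = L/R = 576/4670000 = 123.34 μs; 3 hops → 370.021 μs.
Propagation delays (d/s per hop): 120000, 49.2228, 120000 μs; sum = 240049 μs.
Processing at 2 router(s): 2 × 0.2 ms = 400 μs.
End-to-end = 240800 μs.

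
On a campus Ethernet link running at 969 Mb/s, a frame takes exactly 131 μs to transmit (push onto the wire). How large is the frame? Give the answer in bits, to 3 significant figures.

L = R × t_tx = 969000000 b/s × 0.000131 s = 126939 bits.

127000 bits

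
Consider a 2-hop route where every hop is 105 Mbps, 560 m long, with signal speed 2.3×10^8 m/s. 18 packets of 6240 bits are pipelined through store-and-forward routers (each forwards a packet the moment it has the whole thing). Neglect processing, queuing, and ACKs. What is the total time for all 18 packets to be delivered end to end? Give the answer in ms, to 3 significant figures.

1.13 ms

Per-hop transmission t_tx = L/R = 6240/105000000 = 0.0594286 ms.
Per-hop propagation t_prop = 560/2.3e+08 = 0.00243478 ms.
Pipeline fill: first packet needs 2·t_tx to clear all hops; remaining 17 packets each add one t_tx.
Total = (2+18-1)·t_tx + 2·t_prop = 19·0.0594286 + 2·0.00243478 = 1.13 ms.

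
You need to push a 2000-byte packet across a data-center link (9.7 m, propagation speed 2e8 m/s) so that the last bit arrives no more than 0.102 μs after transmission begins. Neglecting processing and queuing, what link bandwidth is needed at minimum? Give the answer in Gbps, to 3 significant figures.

299 Gbps

L = 16000 bits.
Propagation delay = 9.7 / 200000000 = 0.0485 μs.
Transmission budget = 0.102 − 0.0485 = 0.0535 μs.
R ≥ L / t_tx = 16000 bits / 5.35e-08 s = 299 Gbps.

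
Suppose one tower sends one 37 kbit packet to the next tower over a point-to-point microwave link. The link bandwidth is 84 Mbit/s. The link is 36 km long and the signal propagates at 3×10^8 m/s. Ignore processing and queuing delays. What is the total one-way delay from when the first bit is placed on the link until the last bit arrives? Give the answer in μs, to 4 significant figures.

L = 37000 bits.
Transmission delay = L/R = 37000 / 84000000 = 440.476 μs.
Propagation delay = d/s = 36000 m / 300000000 m/s = 120 μs.
Total = 560.5 μs.

560.5 μs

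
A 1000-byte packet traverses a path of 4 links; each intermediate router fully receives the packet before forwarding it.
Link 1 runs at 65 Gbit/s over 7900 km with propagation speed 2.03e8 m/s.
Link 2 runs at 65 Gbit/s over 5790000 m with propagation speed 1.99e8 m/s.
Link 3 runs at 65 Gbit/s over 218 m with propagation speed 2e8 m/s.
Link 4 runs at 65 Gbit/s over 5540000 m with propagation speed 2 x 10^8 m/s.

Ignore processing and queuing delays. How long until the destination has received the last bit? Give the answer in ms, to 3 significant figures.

L = 1000 × 8 = 8000 bits.
Transmission delay per hop = L/R = 8000/65000000000 = 0.000123077 ms; 4 hops → 0.000492308 ms.
Propagation delays (d/s per hop): 38.9163, 29.0955, 0.00109, 27.7 ms; sum = 95.7128 ms.
End-to-end = 95.7 ms.

95.7 ms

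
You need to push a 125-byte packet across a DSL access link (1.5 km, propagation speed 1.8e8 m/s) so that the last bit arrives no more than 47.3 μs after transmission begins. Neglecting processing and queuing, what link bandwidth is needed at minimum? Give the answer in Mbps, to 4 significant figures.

25.66 Mbps

L = 1000 bits.
Propagation delay = 1500 / 180000000 = 8.33333 μs.
Transmission budget = 47.3 − 8.33333 = 38.9667 μs.
R ≥ L / t_tx = 1000 bits / 3.89667e-05 s = 25.66 Mbps.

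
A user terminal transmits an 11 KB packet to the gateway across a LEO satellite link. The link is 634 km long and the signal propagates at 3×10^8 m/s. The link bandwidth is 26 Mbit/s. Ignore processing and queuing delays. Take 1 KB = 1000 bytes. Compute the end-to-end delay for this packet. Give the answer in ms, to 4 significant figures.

5.498 ms

L = 88000 bits.
Transmission delay = L/R = 88000 / 26000000 = 3.38462 ms.
Propagation delay = d/s = 634000 m / 300000000 m/s = 2.11333 ms.
Total = 5.498 ms.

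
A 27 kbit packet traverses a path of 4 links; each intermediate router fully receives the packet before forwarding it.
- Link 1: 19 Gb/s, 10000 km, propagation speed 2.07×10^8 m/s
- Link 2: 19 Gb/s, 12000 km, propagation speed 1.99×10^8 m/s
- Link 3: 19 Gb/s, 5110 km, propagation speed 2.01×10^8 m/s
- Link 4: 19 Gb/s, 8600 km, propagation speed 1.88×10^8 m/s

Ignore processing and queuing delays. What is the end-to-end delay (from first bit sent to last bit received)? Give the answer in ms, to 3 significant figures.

L = 27000 bits.
Transmission delay per hop = L/R = 27000/19000000000 = 0.00142105 ms; 4 hops → 0.00568421 ms.
Propagation delays (d/s per hop): 48.3092, 60.3015, 25.4229, 45.7447 ms; sum = 179.778 ms.
End-to-end = 180 ms.

180 ms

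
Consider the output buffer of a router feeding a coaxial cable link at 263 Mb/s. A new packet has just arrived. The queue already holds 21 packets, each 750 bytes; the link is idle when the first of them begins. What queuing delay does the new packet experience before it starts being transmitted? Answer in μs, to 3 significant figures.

Each queued packet: L/R = 6000/263000000 = 22.8137 μs.
21 queued → 479.087 μs.
Queuing delay = 479 μs.

479 μs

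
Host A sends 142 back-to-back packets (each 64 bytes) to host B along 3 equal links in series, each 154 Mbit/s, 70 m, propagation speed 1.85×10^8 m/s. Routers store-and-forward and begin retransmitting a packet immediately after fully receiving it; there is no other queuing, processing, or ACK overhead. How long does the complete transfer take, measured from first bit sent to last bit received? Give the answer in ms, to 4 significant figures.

0.4799 ms

Per-hop transmission t_tx = L/R = 512/154000000 = 0.00332468 ms.
Per-hop propagation t_prop = 70/185000000 = 0.000378378 ms.
Pipeline fill: first packet needs 3·t_tx to clear all hops; remaining 141 packets each add one t_tx.
Total = (3+142-1)·t_tx + 3·t_prop = 144·0.00332468 + 3·0.000378378 = 0.4799 ms.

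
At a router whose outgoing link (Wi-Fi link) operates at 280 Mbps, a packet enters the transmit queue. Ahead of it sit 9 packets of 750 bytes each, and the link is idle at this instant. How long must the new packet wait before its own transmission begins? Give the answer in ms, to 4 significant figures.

Each queued packet: L/R = 6000/280000000 = 0.0214286 ms.
9 queued → 0.192857 ms.
Queuing delay = 0.1929 ms.

0.1929 ms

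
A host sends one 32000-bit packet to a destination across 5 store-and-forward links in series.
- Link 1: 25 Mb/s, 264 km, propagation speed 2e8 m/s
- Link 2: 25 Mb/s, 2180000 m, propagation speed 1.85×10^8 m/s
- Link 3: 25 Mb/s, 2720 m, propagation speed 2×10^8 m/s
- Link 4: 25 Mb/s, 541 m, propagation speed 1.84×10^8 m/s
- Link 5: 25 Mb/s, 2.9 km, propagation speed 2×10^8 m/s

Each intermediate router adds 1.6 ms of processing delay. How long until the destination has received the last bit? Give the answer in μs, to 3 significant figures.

Transmission delay per hop = L/R = 32000/25000000 = 1280 μs; 5 hops → 6400 μs.
Propagation delays (d/s per hop): 1320, 11783.8, 13.6, 2.94022, 14.5 μs; sum = 13134.8 μs.
Processing at 4 router(s): 4 × 1.6 ms = 6400 μs.
End-to-end = 25900 μs.

25900 μs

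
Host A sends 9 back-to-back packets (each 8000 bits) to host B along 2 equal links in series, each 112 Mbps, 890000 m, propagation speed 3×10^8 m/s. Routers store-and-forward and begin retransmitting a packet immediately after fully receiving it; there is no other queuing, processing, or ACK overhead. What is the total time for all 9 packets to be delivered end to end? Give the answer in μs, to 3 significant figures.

Per-hop transmission t_tx = L/R = 8000/112000000 = 71.4286 μs.
Per-hop propagation t_prop = 890000/300000000 = 2966.67 μs.
Pipeline fill: first packet needs 2·t_tx to clear all hops; remaining 8 packets each add one t_tx.
Total = (2+9-1)·t_tx + 2·t_prop = 10·71.4286 + 2·2966.67 = 6650 μs.

6650 μs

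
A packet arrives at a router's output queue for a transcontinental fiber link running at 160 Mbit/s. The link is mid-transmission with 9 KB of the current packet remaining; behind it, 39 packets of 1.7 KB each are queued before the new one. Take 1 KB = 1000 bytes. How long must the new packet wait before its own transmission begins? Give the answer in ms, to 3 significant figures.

3.77 ms

Each queued packet: L/R = 13600/160000000 = 0.085 ms.
39 queued → 3.315 ms.
Plus remaining 72000 bits of current packet: 0.45 ms.
Queuing delay = 3.77 ms.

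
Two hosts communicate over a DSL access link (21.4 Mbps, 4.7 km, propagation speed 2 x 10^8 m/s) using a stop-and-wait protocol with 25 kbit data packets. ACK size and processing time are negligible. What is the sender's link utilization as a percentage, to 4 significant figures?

96.13 %

t_tx = L/R = 25000/21400000 = 0.00116822 s.
t_prop = 4700/200000000 = 2.35e-05 s; RTT = 4.7e-05 s.
Cycle = t_tx + RTT = 0.00121522 s.
Utilization = t_tx / cycle = 0.00116822/0.00121522 = 96.13 %.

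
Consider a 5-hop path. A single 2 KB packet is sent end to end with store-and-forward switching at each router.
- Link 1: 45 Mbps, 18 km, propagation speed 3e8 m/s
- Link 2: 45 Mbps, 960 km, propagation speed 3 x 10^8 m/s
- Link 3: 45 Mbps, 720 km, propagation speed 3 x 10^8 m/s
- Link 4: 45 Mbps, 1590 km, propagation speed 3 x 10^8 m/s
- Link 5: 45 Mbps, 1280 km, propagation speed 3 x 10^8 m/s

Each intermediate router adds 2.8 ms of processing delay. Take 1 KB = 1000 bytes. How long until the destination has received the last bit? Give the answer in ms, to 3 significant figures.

L = 16000 bits.
Transmission delay per hop = L/R = 16000/45000000 = 0.355556 ms; 5 hops → 1.77778 ms.
Propagation delays (d/s per hop): 0.06, 3.2, 2.4, 5.3, 4.26667 ms; sum = 15.2267 ms.
Processing at 4 router(s): 4 × 2.8 ms = 11.2 ms.
End-to-end = 28.2 ms.

28.2 ms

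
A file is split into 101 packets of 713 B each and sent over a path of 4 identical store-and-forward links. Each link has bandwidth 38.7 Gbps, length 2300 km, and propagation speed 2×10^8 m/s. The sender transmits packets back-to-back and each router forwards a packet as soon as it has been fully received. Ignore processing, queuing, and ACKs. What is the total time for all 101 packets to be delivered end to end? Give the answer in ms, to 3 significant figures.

46.0 ms

Per-hop transmission t_tx = L/R = 5704/38700000000 = 0.00014739 ms.
Per-hop propagation t_prop = 2300000/200000000 = 11.5 ms.
Pipeline fill: first packet needs 4·t_tx to clear all hops; remaining 100 packets each add one t_tx.
Total = (4+101-1)·t_tx + 4·t_prop = 104·0.00014739 + 4·11.5 = 46.0 ms.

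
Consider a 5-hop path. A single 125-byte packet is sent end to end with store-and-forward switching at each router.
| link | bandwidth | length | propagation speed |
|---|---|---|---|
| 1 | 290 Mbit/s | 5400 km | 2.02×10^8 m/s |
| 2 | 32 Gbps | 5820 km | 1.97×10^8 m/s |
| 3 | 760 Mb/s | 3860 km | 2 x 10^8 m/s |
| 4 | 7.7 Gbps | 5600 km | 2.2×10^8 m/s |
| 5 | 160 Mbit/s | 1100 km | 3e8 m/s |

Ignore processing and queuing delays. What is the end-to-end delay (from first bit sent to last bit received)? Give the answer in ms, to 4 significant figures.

L = 125 × 8 = 1000 bits.
Transmission delays (L/R per hop): 0.00344828, 3.125e-05, 0.00131579, 0.00012987, 0.00625 ms; sum = 0.0111752 ms.
Propagation delays (d/s per hop): 26.7327, 29.5431, 19.3, 25.4545, 3.66667 ms; sum = 104.697 ms.
End-to-end = 104.7 ms.

104.7 ms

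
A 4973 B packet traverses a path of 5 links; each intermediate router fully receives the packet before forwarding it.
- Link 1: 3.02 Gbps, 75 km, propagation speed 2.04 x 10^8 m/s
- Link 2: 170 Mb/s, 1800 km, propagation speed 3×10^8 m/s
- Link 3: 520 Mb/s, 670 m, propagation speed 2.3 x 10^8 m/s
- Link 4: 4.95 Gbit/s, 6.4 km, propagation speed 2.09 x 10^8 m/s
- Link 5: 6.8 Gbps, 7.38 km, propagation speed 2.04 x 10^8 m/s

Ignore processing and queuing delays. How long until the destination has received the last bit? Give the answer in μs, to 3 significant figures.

6770 μs

L = 4973 × 8 = 39784 bits.
Transmission delays (L/R per hop): 13.1735, 234.024, 76.5077, 8.03717, 5.85059 μs; sum = 337.592 μs.
Propagation delays (d/s per hop): 367.647, 6000, 2.91304, 30.622, 36.1765 μs; sum = 6437.36 μs.
End-to-end = 6770 μs.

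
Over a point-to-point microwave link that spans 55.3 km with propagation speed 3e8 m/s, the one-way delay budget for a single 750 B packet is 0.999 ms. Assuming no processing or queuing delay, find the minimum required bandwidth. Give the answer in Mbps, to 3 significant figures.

7.36 Mbps

L = 6000 bits.
Propagation delay = 55300 / 300000000 = 0.184333 ms.
Transmission budget = 0.999 − 0.184333 = 0.814667 ms.
R ≥ L / t_tx = 6000 bits / 0.000814667 s = 7.36 Mbps.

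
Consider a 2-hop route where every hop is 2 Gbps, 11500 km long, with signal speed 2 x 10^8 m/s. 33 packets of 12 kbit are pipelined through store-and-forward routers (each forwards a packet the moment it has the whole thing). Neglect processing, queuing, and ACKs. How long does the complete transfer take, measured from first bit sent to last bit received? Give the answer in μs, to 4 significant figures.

115200 μs

Per-hop transmission t_tx = L/R = 12000/2000000000 = 6 μs.
Per-hop propagation t_prop = 11500000/200000000 = 57500 μs.
Pipeline fill: first packet needs 2·t_tx to clear all hops; remaining 32 packets each add one t_tx.
Total = (2+33-1)·t_tx + 2·t_prop = 34·6 + 2·57500 = 115200 μs.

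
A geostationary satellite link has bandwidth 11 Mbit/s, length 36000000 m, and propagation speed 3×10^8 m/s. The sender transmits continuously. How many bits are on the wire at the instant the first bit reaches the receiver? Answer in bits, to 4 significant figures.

Propagation delay = 36000000 / 300000000 = 0.12 s.
BDP = R × t_prop = 11000000 × 0.12 = 1320000 bits.

1320000 bits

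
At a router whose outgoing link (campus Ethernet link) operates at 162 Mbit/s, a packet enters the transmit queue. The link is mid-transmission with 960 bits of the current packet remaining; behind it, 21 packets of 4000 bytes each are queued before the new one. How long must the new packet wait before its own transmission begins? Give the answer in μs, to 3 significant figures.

4150 μs

Each queued packet: L/R = 32000/162000000 = 197.531 μs.
21 queued → 4148.15 μs.
Plus remaining 960 bits of current packet: 5.92593 μs.
Queuing delay = 4150 μs.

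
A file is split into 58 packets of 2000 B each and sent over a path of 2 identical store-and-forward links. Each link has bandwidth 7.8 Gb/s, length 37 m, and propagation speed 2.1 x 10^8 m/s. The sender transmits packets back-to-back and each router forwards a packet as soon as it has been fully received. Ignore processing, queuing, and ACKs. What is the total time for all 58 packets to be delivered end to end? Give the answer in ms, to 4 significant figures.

Per-hop transmission t_tx = L/R = 16000/7800000000 = 0.00205128 ms.
Per-hop propagation t_prop = 37/210000000 = 0.00017619 ms.
Pipeline fill: first packet needs 2·t_tx to clear all hops; remaining 57 packets each add one t_tx.
Total = (2+58-1)·t_tx + 2·t_prop = 59·0.00205128 + 2·0.00017619 = 0.1214 ms.

0.1214 ms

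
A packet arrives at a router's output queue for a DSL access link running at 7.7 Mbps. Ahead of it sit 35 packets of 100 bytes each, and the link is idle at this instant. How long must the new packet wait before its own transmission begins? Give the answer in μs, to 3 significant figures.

Each queued packet: L/R = 800/7700000 = 103.896 μs.
35 queued → 3636.36 μs.
Queuing delay = 3640 μs.

3640 μs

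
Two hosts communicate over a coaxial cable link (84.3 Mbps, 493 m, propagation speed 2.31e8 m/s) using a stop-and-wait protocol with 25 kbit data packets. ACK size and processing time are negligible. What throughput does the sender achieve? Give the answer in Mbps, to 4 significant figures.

t_tx = L/R = 25000/84300000 = 0.00029656 s.
t_prop = 493/231000000 = 2.1342e-06 s; RTT = 4.2684e-06 s.
Cycle = t_tx + RTT = 0.000300828 s.
Throughput = L / cycle = 25000 / 0.000300828 = 83.10 Mbps.

83.10 Mbps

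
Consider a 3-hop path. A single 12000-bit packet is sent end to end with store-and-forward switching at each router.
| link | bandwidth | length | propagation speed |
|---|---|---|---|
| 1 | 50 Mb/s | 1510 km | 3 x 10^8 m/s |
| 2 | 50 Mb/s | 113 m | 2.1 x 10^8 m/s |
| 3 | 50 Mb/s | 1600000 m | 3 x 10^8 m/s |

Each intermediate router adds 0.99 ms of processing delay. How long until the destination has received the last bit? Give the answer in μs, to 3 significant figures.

13100 μs

Transmission delay per hop = L/R = 12000/50000000 = 240 μs; 3 hops → 720 μs.
Propagation delays (d/s per hop): 5033.33, 0.538095, 5333.33 μs; sum = 10367.2 μs.
Processing at 2 router(s): 2 × 0.99 ms = 1980 μs.
End-to-end = 13100 μs.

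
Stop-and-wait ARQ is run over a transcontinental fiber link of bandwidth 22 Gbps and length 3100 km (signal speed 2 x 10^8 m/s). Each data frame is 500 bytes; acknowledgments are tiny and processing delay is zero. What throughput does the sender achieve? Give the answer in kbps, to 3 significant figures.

129 kbps

t_tx = L/R = 4000/22000000000 = 1.81818e-07 s.
t_prop = 3100000/200000000 = 0.0155 s; RTT = 0.031 s.
Cycle = t_tx + RTT = 0.0310002 s.
Throughput = L / cycle = 4000 / 0.0310002 = 129 kbps.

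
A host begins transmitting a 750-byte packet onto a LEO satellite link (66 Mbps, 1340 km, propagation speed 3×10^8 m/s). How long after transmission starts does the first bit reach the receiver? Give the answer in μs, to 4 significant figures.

First bit experiences only propagation delay: d/s = 1340000/300000000 = 4467 μs.

4467 μs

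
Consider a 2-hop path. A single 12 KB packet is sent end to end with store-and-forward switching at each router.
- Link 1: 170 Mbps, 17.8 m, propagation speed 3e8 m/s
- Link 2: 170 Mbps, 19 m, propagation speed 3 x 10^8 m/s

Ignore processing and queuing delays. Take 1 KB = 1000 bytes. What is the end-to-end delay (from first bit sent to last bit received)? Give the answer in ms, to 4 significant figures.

1.130 ms

L = 96000 bits.
Transmission delay per hop = L/R = 96000/170000000 = 0.564706 ms; 2 hops → 1.12941 ms.
Propagation delays (d/s per hop): 5.93333e-05, 6.33333e-05 ms; sum = 0.000122667 ms.
End-to-end = 1.130 ms.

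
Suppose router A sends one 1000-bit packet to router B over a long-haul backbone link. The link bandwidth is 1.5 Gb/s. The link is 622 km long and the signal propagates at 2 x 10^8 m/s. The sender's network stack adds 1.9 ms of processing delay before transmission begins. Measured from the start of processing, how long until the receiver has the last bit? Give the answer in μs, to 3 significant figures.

5010 μs

Transmission delay = L/R = 1000 / 1500000000 = 0.666667 μs.
Propagation delay = d/s = 622000 m / 200000000 m/s = 3110 μs.
Plus processing delay 1.9 ms = 1900 μs.
Total = 5010 μs.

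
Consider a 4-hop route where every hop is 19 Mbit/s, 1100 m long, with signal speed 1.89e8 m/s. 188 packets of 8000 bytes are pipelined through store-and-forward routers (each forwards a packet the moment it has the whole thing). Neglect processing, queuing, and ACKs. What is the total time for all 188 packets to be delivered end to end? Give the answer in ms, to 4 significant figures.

643.4 ms

Per-hop transmission t_tx = L/R = 64000/19000000 = 3.36842 ms.
Per-hop propagation t_prop = 1100/189000000 = 0.00582011 ms.
Pipeline fill: first packet needs 4·t_tx to clear all hops; remaining 187 packets each add one t_tx.
Total = (4+188-1)·t_tx + 4·t_prop = 191·3.36842 + 4·0.00582011 = 643.4 ms.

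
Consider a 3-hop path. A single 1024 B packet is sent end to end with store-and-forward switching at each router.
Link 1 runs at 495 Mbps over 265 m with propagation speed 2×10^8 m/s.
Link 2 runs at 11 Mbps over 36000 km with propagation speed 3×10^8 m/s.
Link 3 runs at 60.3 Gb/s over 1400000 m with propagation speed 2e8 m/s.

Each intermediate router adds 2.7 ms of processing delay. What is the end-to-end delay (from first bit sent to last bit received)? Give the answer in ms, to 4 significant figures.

L = 1024 × 8 = 8192 bits.
Transmission delays (L/R per hop): 0.0165495, 0.744727, 0.000135854 ms; sum = 0.761413 ms.
Propagation delays (d/s per hop): 0.001325, 120, 7 ms; sum = 127.001 ms.
Processing at 2 router(s): 2 × 2.7 ms = 5.4 ms.
End-to-end = 133.2 ms.

133.2 ms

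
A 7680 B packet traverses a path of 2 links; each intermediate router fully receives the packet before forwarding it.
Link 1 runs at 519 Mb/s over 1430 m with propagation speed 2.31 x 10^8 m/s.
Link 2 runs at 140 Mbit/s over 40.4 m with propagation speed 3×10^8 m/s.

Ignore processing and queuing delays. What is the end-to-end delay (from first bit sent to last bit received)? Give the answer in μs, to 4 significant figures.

563.6 μs

L = 7680 × 8 = 61440 bits.
Transmission delays (L/R per hop): 118.382, 438.857 μs; sum = 557.239 μs.
Propagation delays (d/s per hop): 6.19048, 0.134667 μs; sum = 6.32514 μs.
End-to-end = 563.6 μs.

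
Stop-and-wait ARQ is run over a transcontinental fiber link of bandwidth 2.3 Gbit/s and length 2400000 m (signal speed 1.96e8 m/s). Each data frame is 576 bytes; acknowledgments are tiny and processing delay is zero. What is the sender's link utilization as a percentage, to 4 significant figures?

0.008180 %

t_tx = L/R = 4608/2300000000 = 2.00348e-06 s.
t_prop = 2400000/196000000 = 0.0122449 s; RTT = 0.0244898 s.
Cycle = t_tx + RTT = 0.0244918 s.
Utilization = t_tx / cycle = 2.00348e-06/0.0244918 = 0.008180 %.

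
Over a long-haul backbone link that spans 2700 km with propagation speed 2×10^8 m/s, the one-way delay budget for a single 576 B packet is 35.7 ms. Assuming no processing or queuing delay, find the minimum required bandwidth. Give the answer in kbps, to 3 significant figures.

L = 4608 bits.
Propagation delay = 2700000 / 200000000 = 13.5 ms.
Transmission budget = 35.7 − 13.5 = 22.2 ms.
R ≥ L / t_tx = 4608 bits / 0.0222 s = 208 kbps.

208 kbps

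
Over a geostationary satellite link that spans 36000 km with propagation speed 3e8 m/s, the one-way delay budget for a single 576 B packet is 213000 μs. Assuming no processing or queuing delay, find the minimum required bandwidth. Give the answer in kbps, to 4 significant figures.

49.55 kbps

L = 4608 bits.
Propagation delay = 36000000 / 300000000 = 120000 μs.
Transmission budget = 213000 − 120000 = 93000 μs.
R ≥ L / t_tx = 4608 bits / 0.093 s = 49.55 kbps.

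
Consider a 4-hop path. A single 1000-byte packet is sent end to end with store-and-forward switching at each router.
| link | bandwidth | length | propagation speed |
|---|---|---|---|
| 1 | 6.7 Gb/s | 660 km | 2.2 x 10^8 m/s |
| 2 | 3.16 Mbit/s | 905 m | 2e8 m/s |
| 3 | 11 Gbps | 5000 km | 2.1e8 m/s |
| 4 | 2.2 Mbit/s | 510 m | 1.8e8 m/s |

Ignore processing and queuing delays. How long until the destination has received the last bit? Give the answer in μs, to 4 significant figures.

32990 μs

L = 1000 × 8 = 8000 bits.
Transmission delays (L/R per hop): 1.19403, 2531.65, 0.727273, 3636.36 μs; sum = 6169.93 μs.
Propagation delays (d/s per hop): 3000, 4.525, 23809.5, 2.83333 μs; sum = 26816.9 μs.
End-to-end = 32990 μs.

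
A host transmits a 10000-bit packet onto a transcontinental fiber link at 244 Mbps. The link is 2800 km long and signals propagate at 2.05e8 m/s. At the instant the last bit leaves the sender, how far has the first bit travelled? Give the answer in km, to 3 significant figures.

8.40 km

t_tx = L/R = 10000/244000000 = 4.09836e-05 s.
Distance = s × t_tx = 2.05e+08 × 4.09836e-05 = 8.40 km.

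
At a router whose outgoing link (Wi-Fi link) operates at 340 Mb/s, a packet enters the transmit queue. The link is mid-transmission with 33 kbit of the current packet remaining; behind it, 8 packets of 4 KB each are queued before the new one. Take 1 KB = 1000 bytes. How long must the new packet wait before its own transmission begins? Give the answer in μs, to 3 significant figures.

850 μs

Each queued packet: L/R = 32000/340000000 = 94.1176 μs.
8 queued → 752.941 μs.
Plus remaining 33000 bits of current packet: 97.0588 μs.
Queuing delay = 850 μs.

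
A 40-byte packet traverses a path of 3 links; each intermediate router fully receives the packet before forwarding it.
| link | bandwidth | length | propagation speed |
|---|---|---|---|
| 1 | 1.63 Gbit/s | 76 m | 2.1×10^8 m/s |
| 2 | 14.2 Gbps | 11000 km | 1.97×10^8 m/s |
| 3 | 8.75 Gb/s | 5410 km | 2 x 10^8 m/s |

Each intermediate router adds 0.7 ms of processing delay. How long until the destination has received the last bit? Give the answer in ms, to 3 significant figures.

L = 40 × 8 = 320 bits.
Transmission delays (L/R per hop): 0.000196319, 2.25352e-05, 3.65714e-05 ms; sum = 0.000255426 ms.
Propagation delays (d/s per hop): 0.000361905, 55.8376, 27.05 ms; sum = 82.8879 ms.
Processing at 2 router(s): 2 × 0.7 ms = 1.4 ms.
End-to-end = 84.3 ms.

84.3 ms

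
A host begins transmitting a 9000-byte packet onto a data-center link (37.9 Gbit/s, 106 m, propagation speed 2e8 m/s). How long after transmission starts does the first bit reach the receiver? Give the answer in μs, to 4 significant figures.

First bit experiences only propagation delay: d/s = 106/200000000 = 0.5300 μs.

0.5300 μs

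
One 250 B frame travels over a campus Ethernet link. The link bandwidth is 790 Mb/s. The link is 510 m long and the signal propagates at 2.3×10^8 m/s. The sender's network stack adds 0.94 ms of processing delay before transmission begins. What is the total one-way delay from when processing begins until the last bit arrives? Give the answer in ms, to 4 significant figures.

L = 250 × 8 = 2000 bits.
Transmission delay = L/R = 2000 / 790000000 = 0.00253165 ms.
Propagation delay = d/s = 510 m / 2.3e+08 m/s = 0.00221739 ms.
Plus processing delay 0.94 ms = 0.94 ms.
Total = 0.9447 ms.

0.9447 ms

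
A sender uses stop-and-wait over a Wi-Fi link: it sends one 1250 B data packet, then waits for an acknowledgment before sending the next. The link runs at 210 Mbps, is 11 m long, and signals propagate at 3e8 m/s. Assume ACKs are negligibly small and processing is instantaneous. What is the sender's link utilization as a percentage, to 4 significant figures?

99.85 %

t_tx = L/R = 10000/210000000 = 4.7619e-05 s.
t_prop = 11/300000000 = 3.66667e-08 s; RTT = 7.33333e-08 s.
Cycle = t_tx + RTT = 4.76924e-05 s.
Utilization = t_tx / cycle = 4.7619e-05/4.76924e-05 = 99.85 %.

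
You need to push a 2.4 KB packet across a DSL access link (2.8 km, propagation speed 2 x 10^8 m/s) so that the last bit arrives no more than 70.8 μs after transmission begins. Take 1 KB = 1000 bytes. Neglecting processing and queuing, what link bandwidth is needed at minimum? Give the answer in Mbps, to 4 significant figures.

L = 19200 bits.
Propagation delay = 2800 / 200000000 = 14 μs.
Transmission budget = 70.8 − 14 = 56.8 μs.
R ≥ L / t_tx = 19200 bits / 5.68e-05 s = 338.0 Mbps.

338.0 Mbps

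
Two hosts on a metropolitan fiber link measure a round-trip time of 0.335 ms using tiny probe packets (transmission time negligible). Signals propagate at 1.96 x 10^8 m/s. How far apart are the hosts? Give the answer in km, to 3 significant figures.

32.8 km

One-way propagation = RTT/2 = 0.1675 ms.
d = s × t = 196000000 × 0.0001675 = 32.8 km.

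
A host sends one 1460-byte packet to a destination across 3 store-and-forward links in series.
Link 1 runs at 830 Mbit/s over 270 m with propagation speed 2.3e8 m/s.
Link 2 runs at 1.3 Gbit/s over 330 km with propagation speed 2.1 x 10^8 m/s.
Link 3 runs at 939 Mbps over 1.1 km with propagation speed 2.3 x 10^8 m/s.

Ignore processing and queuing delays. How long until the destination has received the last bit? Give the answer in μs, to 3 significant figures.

1610 μs

L = 1460 × 8 = 11680 bits.
Transmission delays (L/R per hop): 14.0723, 8.98462, 12.4388 μs; sum = 35.4957 μs.
Propagation delays (d/s per hop): 1.17391, 1571.43, 4.78261 μs; sum = 1577.39 μs.
End-to-end = 1610 μs.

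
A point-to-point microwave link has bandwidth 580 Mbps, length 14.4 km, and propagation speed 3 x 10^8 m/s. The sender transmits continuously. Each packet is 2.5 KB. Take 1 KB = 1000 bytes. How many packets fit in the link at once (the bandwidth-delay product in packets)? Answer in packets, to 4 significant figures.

1.392 packets

Propagation delay = 14400 / 300000000 = 4.8e-05 s.
BDP = R × t_prop = 580000000 × 4.8e-05 = 27840 bits.
In packets of 20000 bits: 1.392 packets.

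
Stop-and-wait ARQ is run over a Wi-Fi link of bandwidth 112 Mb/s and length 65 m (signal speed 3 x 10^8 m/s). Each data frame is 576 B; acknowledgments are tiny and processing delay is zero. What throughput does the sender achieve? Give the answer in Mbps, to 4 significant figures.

110.8 Mbps

t_tx = L/R = 4608/112000000 = 4.11429e-05 s.
t_prop = 65/300000000 = 2.16667e-07 s; RTT = 4.33333e-07 s.
Cycle = t_tx + RTT = 4.15762e-05 s.
Throughput = L / cycle = 4608 / 4.15762e-05 = 110.8 Mbps.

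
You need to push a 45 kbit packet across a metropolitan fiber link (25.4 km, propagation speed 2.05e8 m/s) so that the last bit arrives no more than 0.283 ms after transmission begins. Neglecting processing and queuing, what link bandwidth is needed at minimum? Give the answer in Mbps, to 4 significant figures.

282.8 Mbps

Propagation delay = 25400 / 2.05e+08 = 0.123902 ms.
Transmission budget = 0.283 − 0.123902 = 0.159098 ms.
R ≥ L / t_tx = 45000 bits / 0.000159098 s = 282.8 Mbps.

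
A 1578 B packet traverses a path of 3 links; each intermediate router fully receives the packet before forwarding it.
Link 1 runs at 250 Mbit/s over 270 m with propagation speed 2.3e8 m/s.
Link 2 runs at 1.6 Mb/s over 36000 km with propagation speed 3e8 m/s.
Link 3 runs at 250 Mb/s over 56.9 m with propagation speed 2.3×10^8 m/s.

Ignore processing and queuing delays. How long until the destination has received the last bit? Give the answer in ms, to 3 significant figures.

128 ms

L = 1578 × 8 = 12624 bits.
Transmission delays (L/R per hop): 0.050496, 7.89, 0.050496 ms; sum = 7.99099 ms.
Propagation delays (d/s per hop): 0.00117391, 120, 0.000247391 ms; sum = 120.001 ms.
End-to-end = 128 ms.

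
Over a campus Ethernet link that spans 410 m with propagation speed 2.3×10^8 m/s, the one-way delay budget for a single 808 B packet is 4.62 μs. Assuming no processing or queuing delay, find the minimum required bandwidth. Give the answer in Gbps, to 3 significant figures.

2.28 Gbps

L = 6464 bits.
Propagation delay = 410 / 2.3e+08 = 1.78261 μs.
Transmission budget = 4.62 − 1.78261 = 2.83739 μs.
R ≥ L / t_tx = 6464 bits / 2.83739e-06 s = 2.28 Gbps.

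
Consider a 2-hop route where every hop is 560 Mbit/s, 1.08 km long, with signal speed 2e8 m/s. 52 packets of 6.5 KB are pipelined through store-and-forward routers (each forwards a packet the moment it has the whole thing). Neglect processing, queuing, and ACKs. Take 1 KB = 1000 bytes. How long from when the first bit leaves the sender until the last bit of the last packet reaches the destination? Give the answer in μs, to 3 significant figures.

4930 μs

Per-hop transmission t_tx = L/R = 52000/560000000 = 92.8571 μs.
Per-hop propagation t_prop = 1080/200000000 = 5.4 μs.
Pipeline fill: first packet needs 2·t_tx to clear all hops; remaining 51 packets each add one t_tx.
Total = (2+52-1)·t_tx + 2·t_prop = 53·92.8571 + 2·5.4 = 4930 μs.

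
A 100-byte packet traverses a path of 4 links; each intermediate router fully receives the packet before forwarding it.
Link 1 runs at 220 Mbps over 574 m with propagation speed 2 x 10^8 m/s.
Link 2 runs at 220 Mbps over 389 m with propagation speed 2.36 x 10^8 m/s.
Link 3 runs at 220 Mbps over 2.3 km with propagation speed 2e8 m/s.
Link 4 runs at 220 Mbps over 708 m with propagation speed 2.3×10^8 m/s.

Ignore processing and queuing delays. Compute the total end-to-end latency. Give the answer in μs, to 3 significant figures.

L = 100 × 8 = 800 bits.
Transmission delay per hop = L/R = 800/220000000 = 3.63636 μs; 4 hops → 14.5455 μs.
Propagation delays (d/s per hop): 2.87, 1.64831, 11.5, 3.07826 μs; sum = 19.0966 μs.
End-to-end = 33.6 μs.

33.6 μs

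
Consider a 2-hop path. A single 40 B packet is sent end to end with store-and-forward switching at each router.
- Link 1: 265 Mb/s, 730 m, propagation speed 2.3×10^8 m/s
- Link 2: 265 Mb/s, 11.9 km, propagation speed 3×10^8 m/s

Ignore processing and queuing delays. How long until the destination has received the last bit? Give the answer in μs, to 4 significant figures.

L = 40 × 8 = 320 bits.
Transmission delay per hop = L/R = 320/265000000 = 1.20755 μs; 2 hops → 2.41509 μs.
Propagation delays (d/s per hop): 3.17391, 39.6667 μs; sum = 42.8406 μs.
End-to-end = 45.26 μs.

45.26 μs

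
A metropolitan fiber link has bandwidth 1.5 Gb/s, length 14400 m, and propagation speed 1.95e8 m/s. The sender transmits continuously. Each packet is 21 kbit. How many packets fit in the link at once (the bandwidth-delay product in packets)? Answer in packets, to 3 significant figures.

Propagation delay = 14400 / 195000000 = 7.38462e-05 s.
BDP = R × t_prop = 1500000000 × 7.38462e-05 = 110769 bits.
In packets of 21000 bits: 5.27 packets.

5.27 packets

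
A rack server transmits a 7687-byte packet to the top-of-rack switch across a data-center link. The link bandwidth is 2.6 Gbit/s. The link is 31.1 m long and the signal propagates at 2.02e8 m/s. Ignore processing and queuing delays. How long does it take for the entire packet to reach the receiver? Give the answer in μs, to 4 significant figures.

23.81 μs

L = 7687 × 8 = 61496 bits.
Transmission delay = L/R = 61496 / 2600000000 = 23.6523 μs.
Propagation delay = d/s = 31.1 m / 202000000 m/s = 0.15396 μs.
Total = 23.81 μs.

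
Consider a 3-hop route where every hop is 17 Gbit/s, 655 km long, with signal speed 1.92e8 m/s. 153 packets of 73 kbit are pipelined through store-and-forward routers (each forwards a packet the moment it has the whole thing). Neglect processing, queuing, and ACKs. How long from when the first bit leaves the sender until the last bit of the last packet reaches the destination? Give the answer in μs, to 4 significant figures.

10900 μs

Per-hop transmission t_tx = L/R = 73000/17000000000 = 4.29412 μs.
Per-hop propagation t_prop = 655000/192000000 = 3411.46 μs.
Pipeline fill: first packet needs 3·t_tx to clear all hops; remaining 152 packets each add one t_tx.
Total = (3+153-1)·t_tx + 3·t_prop = 155·4.29412 + 3·3411.46 = 10900 μs.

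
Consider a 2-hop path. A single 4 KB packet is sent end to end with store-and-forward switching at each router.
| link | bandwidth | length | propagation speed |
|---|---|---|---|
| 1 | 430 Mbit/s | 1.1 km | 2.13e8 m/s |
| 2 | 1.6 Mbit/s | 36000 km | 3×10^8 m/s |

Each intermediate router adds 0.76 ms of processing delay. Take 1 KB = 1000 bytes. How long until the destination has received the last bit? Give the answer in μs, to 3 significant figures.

L = 32000 bits.
Transmission delays (L/R per hop): 74.4186, 20000 μs; sum = 20074.4 μs.
Propagation delays (d/s per hop): 5.16432, 120000 μs; sum = 120005 μs.
Processing at 1 router(s): 1 × 0.76 ms = 760 μs.
End-to-end = 141000 μs.

141000 μs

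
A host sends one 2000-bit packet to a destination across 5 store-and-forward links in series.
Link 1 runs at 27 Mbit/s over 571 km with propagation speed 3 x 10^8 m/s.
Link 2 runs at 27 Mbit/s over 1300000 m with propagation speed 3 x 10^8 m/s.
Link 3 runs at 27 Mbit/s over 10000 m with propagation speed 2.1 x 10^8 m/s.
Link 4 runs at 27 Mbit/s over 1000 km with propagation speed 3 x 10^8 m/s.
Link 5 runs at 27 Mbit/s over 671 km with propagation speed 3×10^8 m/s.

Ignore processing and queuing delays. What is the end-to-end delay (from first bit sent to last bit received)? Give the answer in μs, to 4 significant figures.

12220 μs

Transmission delay per hop = L/R = 2000/27000000 = 74.0741 μs; 5 hops → 370.37 μs.
Propagation delays (d/s per hop): 1903.33, 4333.33, 47.619, 3333.33, 2236.67 μs; sum = 11854.3 μs.
End-to-end = 12220 μs.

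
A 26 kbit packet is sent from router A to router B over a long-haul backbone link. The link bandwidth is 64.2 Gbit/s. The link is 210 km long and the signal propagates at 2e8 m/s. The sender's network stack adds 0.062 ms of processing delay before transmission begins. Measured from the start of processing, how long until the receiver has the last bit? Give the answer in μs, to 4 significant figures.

1112 μs

L = 26000 bits.
Transmission delay = L/R = 26000 / 64200000000 = 0.404984 μs.
Propagation delay = d/s = 210000 m / 200000000 m/s = 1050 μs.
Plus processing delay 0.062 ms = 62 μs.
Total = 1112 μs.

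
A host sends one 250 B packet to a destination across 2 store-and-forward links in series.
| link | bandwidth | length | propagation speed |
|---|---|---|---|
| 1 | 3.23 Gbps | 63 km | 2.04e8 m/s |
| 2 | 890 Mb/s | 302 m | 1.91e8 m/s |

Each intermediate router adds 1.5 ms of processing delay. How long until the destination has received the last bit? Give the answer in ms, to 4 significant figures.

L = 250 × 8 = 2000 bits.
Transmission delays (L/R per hop): 0.000619195, 0.00224719 ms; sum = 0.00286639 ms.
Propagation delays (d/s per hop): 0.308824, 0.00158115 ms; sum = 0.310405 ms.
Processing at 1 router(s): 1 × 1.5 ms = 1.5 ms.
End-to-end = 1.813 ms.

1.813 ms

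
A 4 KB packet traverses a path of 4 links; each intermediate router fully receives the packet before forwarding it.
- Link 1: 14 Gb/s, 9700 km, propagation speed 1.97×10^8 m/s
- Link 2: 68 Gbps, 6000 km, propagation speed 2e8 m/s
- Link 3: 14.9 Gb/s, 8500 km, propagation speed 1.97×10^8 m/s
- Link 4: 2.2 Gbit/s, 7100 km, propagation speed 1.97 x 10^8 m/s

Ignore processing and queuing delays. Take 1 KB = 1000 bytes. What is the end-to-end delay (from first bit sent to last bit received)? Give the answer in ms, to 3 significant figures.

158 ms

L = 32000 bits.
Transmission delays (L/R per hop): 0.00228571, 0.000470588, 0.00214765, 0.0145455 ms; sum = 0.0194494 ms.
Propagation delays (d/s per hop): 49.2386, 30, 43.1472, 36.0406 ms; sum = 158.426 ms.
End-to-end = 158 ms.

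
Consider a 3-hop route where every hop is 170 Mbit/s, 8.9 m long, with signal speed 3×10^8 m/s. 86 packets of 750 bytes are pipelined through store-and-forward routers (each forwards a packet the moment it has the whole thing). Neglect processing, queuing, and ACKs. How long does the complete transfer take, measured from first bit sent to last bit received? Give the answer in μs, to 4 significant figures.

3106 μs

Per-hop transmission t_tx = L/R = 6000/170000000 = 35.2941 μs.
Per-hop propagation t_prop = 8.9/300000000 = 0.0296667 μs.
Pipeline fill: first packet needs 3·t_tx to clear all hops; remaining 85 packets each add one t_tx.
Total = (3+86-1)·t_tx + 3·t_prop = 88·35.2941 + 3·0.0296667 = 3106 μs.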